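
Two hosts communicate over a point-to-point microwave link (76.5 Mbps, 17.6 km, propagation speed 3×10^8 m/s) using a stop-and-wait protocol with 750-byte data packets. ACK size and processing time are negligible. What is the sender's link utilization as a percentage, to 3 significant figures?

t_tx = L/R = 6000/76500000 = 7.84314e-05 s.
t_prop = 17600/300000000 = 5.86667e-05 s; RTT = 0.000117333 s.
Cycle = t_tx + RTT = 0.000195765 s.
Utilization = t_tx / cycle = 7.84314e-05/0.000195765 = 40.1 %.

40.1 %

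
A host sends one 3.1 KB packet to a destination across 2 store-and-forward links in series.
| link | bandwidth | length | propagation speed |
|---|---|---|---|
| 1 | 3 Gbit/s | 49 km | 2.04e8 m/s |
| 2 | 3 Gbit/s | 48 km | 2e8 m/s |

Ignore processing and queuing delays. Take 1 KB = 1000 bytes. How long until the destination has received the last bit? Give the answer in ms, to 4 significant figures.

L = 24800 bits.
Transmission delay per hop = L/R = 24800/3000000000 = 0.00826667 ms; 2 hops → 0.0165333 ms.
Propagation delays (d/s per hop): 0.240196, 0.24 ms; sum = 0.480196 ms.
End-to-end = 0.4967 ms.

0.4967 ms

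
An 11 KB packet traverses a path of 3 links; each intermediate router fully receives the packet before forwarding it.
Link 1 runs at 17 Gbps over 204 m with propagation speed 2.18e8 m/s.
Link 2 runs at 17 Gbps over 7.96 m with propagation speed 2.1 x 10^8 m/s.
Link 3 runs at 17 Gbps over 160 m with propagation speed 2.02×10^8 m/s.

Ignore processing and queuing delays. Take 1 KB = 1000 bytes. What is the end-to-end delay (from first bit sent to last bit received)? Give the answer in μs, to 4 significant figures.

17.30 μs

L = 88000 bits.
Transmission delay per hop = L/R = 88000/17000000000 = 5.17647 μs; 3 hops → 15.5294 μs.
Propagation delays (d/s per hop): 0.93578, 0.0379048, 0.792079 μs; sum = 1.76576 μs.
End-to-end = 17.30 μs.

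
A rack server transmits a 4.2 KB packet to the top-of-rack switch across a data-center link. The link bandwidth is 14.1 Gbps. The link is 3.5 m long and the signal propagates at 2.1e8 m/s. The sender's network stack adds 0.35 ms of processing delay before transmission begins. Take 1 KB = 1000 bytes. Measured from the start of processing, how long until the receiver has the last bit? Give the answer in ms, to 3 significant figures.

L = 33600 bits.
Transmission delay = L/R = 33600 / 14100000000 = 0.00238298 ms.
Propagation delay = d/s = 3.5 m / 210000000 m/s = 1.66667e-05 ms.
Plus processing delay 0.35 ms = 0.35 ms.
Total = 0.352 ms.

0.352 ms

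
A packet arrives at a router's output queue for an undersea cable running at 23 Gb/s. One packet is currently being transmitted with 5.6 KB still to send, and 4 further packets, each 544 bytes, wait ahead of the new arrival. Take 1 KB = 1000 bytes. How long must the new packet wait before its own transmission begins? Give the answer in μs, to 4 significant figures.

2.705 μs

Each queued packet: L/R = 4352/23000000000 = 0.189217 μs.
4 queued → 0.75687 μs.
Plus remaining 44800 bits of current packet: 1.94783 μs.
Queuing delay = 2.705 μs.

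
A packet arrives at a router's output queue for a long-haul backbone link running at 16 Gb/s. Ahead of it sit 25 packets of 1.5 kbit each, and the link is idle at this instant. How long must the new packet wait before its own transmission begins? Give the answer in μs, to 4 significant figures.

Each queued packet: L/R = 1500/16000000000 = 0.09375 μs.
25 queued → 2.34375 μs.
Queuing delay = 2.344 μs.

2.344 μs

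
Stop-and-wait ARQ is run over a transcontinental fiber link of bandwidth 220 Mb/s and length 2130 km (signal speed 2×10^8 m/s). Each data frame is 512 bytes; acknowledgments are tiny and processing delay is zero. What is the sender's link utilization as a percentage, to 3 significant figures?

t_tx = L/R = 4096/220000000 = 1.86182e-05 s.
t_prop = 2130000/200000000 = 0.01065 s; RTT = 0.0213 s.
Cycle = t_tx + RTT = 0.0213186 s.
Utilization = t_tx / cycle = 1.86182e-05/0.0213186 = 0.0873 %.

0.0873 %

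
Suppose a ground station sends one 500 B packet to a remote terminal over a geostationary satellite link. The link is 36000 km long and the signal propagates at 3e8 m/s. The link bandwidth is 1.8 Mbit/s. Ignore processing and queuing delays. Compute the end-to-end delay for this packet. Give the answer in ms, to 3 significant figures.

122 ms

L = 500 × 8 = 4000 bits.
Transmission delay = L/R = 4000 / 1800000 = 2.22222 ms.
Propagation delay = d/s = 36000000 m / 300000000 m/s = 120 ms.
Total = 122 ms.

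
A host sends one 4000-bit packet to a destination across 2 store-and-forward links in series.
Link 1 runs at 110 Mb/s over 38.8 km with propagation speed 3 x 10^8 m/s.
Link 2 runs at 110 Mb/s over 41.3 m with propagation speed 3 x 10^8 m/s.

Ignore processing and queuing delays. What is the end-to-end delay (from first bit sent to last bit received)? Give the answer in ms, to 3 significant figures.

0.202 ms

Transmission delay per hop = L/R = 4000/110000000 = 0.0363636 ms; 2 hops → 0.0727273 ms.
Propagation delays (d/s per hop): 0.129333, 0.000137667 ms; sum = 0.129471 ms.
End-to-end = 0.202 ms.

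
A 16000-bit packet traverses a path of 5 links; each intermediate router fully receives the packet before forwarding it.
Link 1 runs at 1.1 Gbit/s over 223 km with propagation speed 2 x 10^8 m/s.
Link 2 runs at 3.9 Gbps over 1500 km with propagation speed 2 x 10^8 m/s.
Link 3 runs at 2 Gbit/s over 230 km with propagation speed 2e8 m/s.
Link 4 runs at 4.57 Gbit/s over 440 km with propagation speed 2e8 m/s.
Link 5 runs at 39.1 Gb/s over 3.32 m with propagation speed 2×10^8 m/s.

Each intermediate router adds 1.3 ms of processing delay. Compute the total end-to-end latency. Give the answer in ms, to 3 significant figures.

17.2 ms

Transmission delays (L/R per hop): 0.0145455, 0.00410256, 0.008, 0.00350109, 0.000409207 ms; sum = 0.0305583 ms.
Propagation delays (d/s per hop): 1.115, 7.5, 1.15, 2.2, 1.66e-05 ms; sum = 11.965 ms.
Processing at 4 router(s): 4 × 1.3 ms = 5.2 ms.
End-to-end = 17.2 ms.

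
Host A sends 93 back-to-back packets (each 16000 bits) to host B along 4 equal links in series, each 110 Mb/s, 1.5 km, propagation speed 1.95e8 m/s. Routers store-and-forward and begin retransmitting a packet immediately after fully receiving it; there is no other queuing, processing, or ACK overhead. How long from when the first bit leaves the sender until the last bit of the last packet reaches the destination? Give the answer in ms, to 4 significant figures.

Per-hop transmission t_tx = L/R = 16000/110000000 = 0.145455 ms.
Per-hop propagation t_prop = 1500/195000000 = 0.00769231 ms.
Pipeline fill: first packet needs 4·t_tx to clear all hops; remaining 92 packets each add one t_tx.
Total = (4+93-1)·t_tx + 4·t_prop = 96·0.145455 + 4·0.00769231 = 13.99 ms.

13.99 ms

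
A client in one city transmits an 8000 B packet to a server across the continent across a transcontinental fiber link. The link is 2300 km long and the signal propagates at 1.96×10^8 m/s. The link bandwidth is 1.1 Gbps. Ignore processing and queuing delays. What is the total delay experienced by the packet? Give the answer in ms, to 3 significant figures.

11.8 ms

L = 8000 × 8 = 64000 bits.
Transmission delay = L/R = 64000 / 1100000000 = 0.0581818 ms.
Propagation delay = d/s = 2300000 m / 196000000 m/s = 11.7347 ms.
Total = 11.8 ms.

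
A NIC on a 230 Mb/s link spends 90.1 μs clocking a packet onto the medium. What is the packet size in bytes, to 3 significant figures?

L = R × t_tx = 230000000 b/s × 9.01e-05 s = 20723 bits.
In bytes: 20723 / 8 = 2590 bytes.

2590 bytes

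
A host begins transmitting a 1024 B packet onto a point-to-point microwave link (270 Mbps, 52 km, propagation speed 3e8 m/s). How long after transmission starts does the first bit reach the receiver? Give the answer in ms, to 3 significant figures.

First bit experiences only propagation delay: d/s = 52000/300000000 = 0.173 ms.

0.173 ms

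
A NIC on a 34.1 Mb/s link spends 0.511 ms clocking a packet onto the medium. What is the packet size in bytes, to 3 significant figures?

2180 bytes

L = R × t_tx = 34100000 b/s × 0.000511 s = 17425.1 bits.
In bytes: 17425.1 / 8 = 2180 bytes.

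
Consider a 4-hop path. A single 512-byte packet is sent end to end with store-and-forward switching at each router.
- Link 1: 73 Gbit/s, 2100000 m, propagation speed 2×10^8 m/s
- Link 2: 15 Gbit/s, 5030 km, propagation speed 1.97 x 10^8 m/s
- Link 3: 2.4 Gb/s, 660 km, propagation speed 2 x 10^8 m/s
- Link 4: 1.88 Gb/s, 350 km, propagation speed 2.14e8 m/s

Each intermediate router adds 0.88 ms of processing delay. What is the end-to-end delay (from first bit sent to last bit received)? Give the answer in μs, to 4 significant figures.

L = 512 × 8 = 4096 bits.
Transmission delays (L/R per hop): 0.0561096, 0.273067, 1.70667, 2.17872 μs; sum = 4.21457 μs.
Propagation delays (d/s per hop): 10500, 25533, 3300, 1635.51 μs; sum = 40968.5 μs.
Processing at 3 router(s): 3 × 0.88 ms = 2640 μs.
End-to-end = 43610 μs.

43610 μs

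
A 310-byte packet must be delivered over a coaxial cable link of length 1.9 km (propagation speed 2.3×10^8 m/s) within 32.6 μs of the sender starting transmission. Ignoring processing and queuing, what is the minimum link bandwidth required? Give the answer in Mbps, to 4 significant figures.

L = 2480 bits.
Propagation delay = 1900 / 2.3e+08 = 8.26087 μs.
Transmission budget = 32.6 − 8.26087 = 24.3391 μs.
R ≥ L / t_tx = 2480 bits / 2.43391e-05 s = 101.9 Mbps.

101.9 Mbps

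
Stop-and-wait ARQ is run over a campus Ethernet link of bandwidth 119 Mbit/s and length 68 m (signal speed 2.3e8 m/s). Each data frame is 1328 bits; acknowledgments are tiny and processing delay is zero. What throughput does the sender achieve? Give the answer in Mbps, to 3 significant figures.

113 Mbps

t_tx = L/R = 1328/119000000 = 1.11597e-05 s.
t_prop = 68/2.3e+08 = 2.95652e-07 s; RTT = 5.91304e-07 s.
Cycle = t_tx + RTT = 1.1751e-05 s.
Throughput = L / cycle = 1328 / 1.1751e-05 = 113 Mbps.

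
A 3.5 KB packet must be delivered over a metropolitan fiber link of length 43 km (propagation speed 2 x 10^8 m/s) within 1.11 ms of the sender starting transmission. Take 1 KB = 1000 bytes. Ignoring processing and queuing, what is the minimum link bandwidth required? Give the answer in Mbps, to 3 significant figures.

31.3 Mbps

L = 28000 bits.
Propagation delay = 43000 / 200000000 = 0.215 ms.
Transmission budget = 1.11 − 0.215 = 0.895 ms.
R ≥ L / t_tx = 28000 bits / 0.000895 s = 31.3 Mbps.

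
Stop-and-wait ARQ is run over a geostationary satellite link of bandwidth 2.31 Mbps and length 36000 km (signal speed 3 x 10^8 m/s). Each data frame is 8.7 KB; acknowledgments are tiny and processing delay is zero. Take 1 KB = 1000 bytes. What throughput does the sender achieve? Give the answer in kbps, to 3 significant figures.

t_tx = L/R = 69600/2310000 = 0.0301299 s.
t_prop = 36000000/300000000 = 0.12 s; RTT = 0.24 s.
Cycle = t_tx + RTT = 0.27013 s.
Throughput = L / cycle = 69600 / 0.27013 = 258 kbps.

258 kbps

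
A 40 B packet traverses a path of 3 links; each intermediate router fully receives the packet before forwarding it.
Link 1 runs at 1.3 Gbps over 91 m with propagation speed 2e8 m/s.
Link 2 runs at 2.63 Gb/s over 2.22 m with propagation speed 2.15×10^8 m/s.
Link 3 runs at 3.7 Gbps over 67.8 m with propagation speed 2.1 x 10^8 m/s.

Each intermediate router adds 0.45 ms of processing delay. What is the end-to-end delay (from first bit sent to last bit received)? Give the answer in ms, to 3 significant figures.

0.901 ms

L = 40 × 8 = 320 bits.
Transmission delays (L/R per hop): 0.000246154, 0.000121673, 8.64865e-05 ms; sum = 0.000454313 ms.
Propagation delays (d/s per hop): 0.000455, 1.03256e-05, 0.000322857 ms; sum = 0.000788183 ms.
Processing at 2 router(s): 2 × 0.45 ms = 0.9 ms.
End-to-end = 0.901 ms.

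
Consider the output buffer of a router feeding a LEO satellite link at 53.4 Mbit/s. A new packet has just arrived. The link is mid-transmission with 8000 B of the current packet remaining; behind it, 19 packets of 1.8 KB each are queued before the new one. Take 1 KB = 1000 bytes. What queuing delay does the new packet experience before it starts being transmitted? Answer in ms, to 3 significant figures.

Each queued packet: L/R = 14400/53400000 = 0.269663 ms.
19 queued → 5.1236 ms.
Plus remaining 64000 bits of current packet: 1.1985 ms.
Queuing delay = 6.32 ms.

6.32 ms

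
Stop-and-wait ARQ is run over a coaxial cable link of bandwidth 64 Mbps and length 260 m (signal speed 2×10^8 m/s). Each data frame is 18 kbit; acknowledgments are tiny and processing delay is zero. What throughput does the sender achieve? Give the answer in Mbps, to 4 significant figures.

63.41 Mbps

t_tx = L/R = 18000/64000000 = 0.00028125 s.
t_prop = 260/200000000 = 1.3e-06 s; RTT = 2.6e-06 s.
Cycle = t_tx + RTT = 0.00028385 s.
Throughput = L / cycle = 18000 / 0.00028385 = 63.41 Mbps.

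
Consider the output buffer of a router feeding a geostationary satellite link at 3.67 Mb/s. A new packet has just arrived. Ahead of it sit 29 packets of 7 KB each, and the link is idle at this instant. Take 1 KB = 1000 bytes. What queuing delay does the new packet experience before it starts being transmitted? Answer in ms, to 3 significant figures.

Each queued packet: L/R = 56000/3670000 = 15.2589 ms.
29 queued → 442.507 ms.
Queuing delay = 443 ms.

443 ms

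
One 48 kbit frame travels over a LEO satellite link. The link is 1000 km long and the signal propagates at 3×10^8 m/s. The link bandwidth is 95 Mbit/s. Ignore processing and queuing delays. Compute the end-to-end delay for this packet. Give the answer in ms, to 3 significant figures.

L = 48000 bits.
Transmission delay = L/R = 48000 / 95000000 = 0.505263 ms.
Propagation delay = d/s = 1000000 m / 300000000 m/s = 3.33333 ms.
Total = 3.84 ms.

3.84 ms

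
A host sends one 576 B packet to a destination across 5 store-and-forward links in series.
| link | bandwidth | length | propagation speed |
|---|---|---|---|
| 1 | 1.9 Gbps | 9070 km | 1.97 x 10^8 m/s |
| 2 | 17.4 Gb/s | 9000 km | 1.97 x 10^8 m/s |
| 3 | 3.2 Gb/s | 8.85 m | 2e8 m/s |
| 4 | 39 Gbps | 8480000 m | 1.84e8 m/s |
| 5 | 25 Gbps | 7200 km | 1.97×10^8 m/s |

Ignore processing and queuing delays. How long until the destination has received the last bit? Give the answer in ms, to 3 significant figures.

174 ms

L = 576 × 8 = 4608 bits.
Transmission delays (L/R per hop): 0.00242526, 0.000264828, 0.00144, 0.000118154, 0.00018432 ms; sum = 0.00443256 ms.
Propagation delays (d/s per hop): 46.0406, 45.6853, 4.425e-05, 46.087, 36.5482 ms; sum = 174.361 ms.
End-to-end = 174 ms.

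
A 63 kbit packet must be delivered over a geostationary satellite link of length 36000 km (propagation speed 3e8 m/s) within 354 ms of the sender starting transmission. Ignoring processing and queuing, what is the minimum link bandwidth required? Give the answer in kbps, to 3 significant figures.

Propagation delay = 36000000 / 300000000 = 120 ms.
Transmission budget = 354 − 120 = 234 ms.
R ≥ L / t_tx = 63000 bits / 0.234 s = 269 kbps.

269 kbps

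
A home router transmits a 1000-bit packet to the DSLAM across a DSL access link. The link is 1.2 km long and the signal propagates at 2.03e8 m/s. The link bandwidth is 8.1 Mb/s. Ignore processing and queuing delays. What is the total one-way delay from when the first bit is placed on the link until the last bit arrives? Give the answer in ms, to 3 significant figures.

Transmission delay = L/R = 1000 / 8100000 = 0.123457 ms.
Propagation delay = d/s = 1200 m / 2.03e+08 m/s = 0.00591133 ms.
Total = 0.129 ms.

0.129 ms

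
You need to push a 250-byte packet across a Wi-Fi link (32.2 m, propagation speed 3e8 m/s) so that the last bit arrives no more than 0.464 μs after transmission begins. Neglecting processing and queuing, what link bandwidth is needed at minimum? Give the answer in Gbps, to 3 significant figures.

5.61 Gbps

L = 2000 bits.
Propagation delay = 32.2 / 300000000 = 0.107333 μs.
Transmission budget = 0.464 − 0.107333 = 0.356667 μs.
R ≥ L / t_tx = 2000 bits / 3.56667e-07 s = 5.61 Gbps.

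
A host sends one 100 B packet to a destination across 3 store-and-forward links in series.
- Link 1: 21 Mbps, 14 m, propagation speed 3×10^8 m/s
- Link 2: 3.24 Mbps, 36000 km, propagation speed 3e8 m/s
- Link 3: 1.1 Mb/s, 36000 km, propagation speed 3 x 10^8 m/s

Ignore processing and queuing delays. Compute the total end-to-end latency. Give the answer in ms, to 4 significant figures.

241.0 ms

L = 100 × 8 = 800 bits.
Transmission delays (L/R per hop): 0.0380952, 0.246914, 0.727273 ms; sum = 1.01228 ms.
Propagation delays (d/s per hop): 4.66667e-05, 120, 120 ms; sum = 240 ms.
End-to-end = 241.0 ms.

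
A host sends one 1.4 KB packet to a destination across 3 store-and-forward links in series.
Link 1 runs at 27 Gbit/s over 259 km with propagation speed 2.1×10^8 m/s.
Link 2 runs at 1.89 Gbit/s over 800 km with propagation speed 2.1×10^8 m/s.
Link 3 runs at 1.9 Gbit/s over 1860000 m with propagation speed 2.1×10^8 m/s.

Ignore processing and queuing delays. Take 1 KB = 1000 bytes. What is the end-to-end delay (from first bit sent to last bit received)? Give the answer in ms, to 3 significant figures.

13.9 ms

L = 11200 bits.
Transmission delays (L/R per hop): 0.000414815, 0.00592593, 0.00589474 ms; sum = 0.0122355 ms.
Propagation delays (d/s per hop): 1.23333, 3.80952, 8.85714 ms; sum = 13.9 ms.
End-to-end = 13.9 ms.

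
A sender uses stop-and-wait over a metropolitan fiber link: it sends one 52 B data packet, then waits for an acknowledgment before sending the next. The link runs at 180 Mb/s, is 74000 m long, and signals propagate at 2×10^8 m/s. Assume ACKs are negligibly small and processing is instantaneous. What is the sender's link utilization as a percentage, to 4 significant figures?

0.3113 %

t_tx = L/R = 416/180000000 = 2.31111e-06 s.
t_prop = 74000/200000000 = 0.00037 s; RTT = 0.00074 s.
Cycle = t_tx + RTT = 0.000742311 s.
Utilization = t_tx / cycle = 2.31111e-06/0.000742311 = 0.3113 %.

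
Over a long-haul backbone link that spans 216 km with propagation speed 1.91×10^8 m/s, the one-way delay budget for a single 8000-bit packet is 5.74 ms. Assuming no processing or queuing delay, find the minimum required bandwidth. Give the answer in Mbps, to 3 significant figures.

1.74 Mbps

Propagation delay = 216000 / 191000000 = 1.13089 ms.
Transmission budget = 5.74 − 1.13089 = 4.60911 ms.
R ≥ L / t_tx = 8000 bits / 0.00460911 s = 1.74 Mbps.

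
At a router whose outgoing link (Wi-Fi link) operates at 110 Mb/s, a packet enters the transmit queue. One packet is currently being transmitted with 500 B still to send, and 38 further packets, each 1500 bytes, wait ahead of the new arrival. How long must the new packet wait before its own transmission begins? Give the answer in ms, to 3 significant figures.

Each queued packet: L/R = 12000/110000000 = 0.109091 ms.
38 queued → 4.14545 ms.
Plus remaining 4000 bits of current packet: 0.0363636 ms.
Queuing delay = 4.18 ms.

4.18 ms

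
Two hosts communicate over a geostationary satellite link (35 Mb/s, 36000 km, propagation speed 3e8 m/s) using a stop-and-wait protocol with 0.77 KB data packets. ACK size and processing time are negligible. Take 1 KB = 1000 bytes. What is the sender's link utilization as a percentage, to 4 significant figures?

0.07328 %

t_tx = L/R = 6160/35000000 = 0.000176 s.
t_prop = 36000000/300000000 = 0.12 s; RTT = 0.24 s.
Cycle = t_tx + RTT = 0.240176 s.
Utilization = t_tx / cycle = 0.000176/0.240176 = 0.07328 %.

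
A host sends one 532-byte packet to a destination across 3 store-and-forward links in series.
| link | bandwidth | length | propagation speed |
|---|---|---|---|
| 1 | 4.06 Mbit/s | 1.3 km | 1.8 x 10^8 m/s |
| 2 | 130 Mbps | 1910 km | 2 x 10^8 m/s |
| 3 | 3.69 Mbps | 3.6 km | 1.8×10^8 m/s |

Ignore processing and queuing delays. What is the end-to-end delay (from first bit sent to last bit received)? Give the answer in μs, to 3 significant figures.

11800 μs

L = 532 × 8 = 4256 bits.
Transmission delays (L/R per hop): 1048.28, 32.7385, 1153.39 μs; sum = 2234.4 μs.
Propagation delays (d/s per hop): 7.22222, 9550, 20 μs; sum = 9577.22 μs.
End-to-end = 11800 μs.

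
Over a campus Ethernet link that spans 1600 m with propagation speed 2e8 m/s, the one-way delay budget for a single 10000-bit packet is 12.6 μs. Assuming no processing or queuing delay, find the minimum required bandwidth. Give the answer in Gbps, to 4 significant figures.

2.174 Gbps

Propagation delay = 1600 / 200000000 = 8 μs.
Transmission budget = 12.6 − 8 = 4.6 μs.
R ≥ L / t_tx = 10000 bits / 4.6e-06 s = 2.174 Gbps.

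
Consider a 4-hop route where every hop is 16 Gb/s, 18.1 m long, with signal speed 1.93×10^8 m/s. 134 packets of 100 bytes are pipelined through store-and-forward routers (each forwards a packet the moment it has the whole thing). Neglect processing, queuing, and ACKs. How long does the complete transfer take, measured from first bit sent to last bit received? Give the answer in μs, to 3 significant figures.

Per-hop transmission t_tx = L/R = 800/16000000000 = 0.05 μs.
Per-hop propagation t_prop = 18.1/193000000 = 0.0937824 μs.
Pipeline fill: first packet needs 4·t_tx to clear all hops; remaining 133 packets each add one t_tx.
Total = (4+134-1)·t_tx + 4·t_prop = 137·0.05 + 4·0.0937824 = 7.23 μs.

7.23 μs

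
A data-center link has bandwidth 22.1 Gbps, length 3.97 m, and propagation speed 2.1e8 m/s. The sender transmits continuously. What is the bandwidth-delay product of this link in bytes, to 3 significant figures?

52.2 bytes

Propagation delay = 3.97 / 210000000 = 1.89048e-08 s.
BDP = R × t_prop = 22100000000 × 1.89048e-08 = 417.795 bits.
In bytes: 417.795/8 = 52.2 bytes.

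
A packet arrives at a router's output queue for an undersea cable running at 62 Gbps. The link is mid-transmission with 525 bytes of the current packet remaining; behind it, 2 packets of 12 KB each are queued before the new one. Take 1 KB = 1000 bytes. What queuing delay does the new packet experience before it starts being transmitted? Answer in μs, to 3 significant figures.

3.16 μs

Each queued packet: L/R = 96000/62000000000 = 1.54839 μs.
2 queued → 3.09677 μs.
Plus remaining 4200 bits of current packet: 0.0677419 μs.
Queuing delay = 3.16 μs.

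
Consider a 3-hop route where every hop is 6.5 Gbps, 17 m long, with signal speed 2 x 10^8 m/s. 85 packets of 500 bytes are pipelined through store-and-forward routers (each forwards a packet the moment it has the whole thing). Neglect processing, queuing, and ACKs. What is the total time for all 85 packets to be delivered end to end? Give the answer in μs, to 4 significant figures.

Per-hop transmission t_tx = L/R = 4000/6500000000 = 0.615385 μs.
Per-hop propagation t_prop = 17/200000000 = 0.085 μs.
Pipeline fill: first packet needs 3·t_tx to clear all hops; remaining 84 packets each add one t_tx.
Total = (3+85-1)·t_tx + 3·t_prop = 87·0.615385 + 3·0.085 = 53.79 μs.

53.79 μs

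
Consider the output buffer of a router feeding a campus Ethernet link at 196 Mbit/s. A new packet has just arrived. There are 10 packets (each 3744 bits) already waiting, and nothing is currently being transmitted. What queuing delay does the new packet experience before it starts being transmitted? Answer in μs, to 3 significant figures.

191 μs

Each queued packet: L/R = 3744/196000000 = 19.102 μs.
10 queued → 191.02 μs.
Queuing delay = 191 μs.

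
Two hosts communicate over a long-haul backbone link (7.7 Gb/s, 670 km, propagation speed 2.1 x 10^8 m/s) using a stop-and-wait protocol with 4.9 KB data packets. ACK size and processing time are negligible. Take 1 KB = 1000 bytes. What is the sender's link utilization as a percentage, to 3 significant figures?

t_tx = L/R = 39200/7700000000 = 5.09091e-06 s.
t_prop = 670000/210000000 = 0.00319048 s; RTT = 0.00638095 s.
Cycle = t_tx + RTT = 0.00638604 s.
Utilization = t_tx / cycle = 5.09091e-06/0.00638604 = 0.0797 %.

0.0797 %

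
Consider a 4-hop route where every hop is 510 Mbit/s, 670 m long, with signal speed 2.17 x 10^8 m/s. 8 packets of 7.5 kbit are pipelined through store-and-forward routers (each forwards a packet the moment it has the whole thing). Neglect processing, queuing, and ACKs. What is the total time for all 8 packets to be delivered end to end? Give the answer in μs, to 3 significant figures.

174 μs

Per-hop transmission t_tx = L/R = 7500/510000000 = 14.7059 μs.
Per-hop propagation t_prop = 670/217000000 = 3.08756 μs.
Pipeline fill: first packet needs 4·t_tx to clear all hops; remaining 7 packets each add one t_tx.
Total = (4+8-1)·t_tx + 4·t_prop = 11·14.7059 + 4·3.08756 = 174 μs.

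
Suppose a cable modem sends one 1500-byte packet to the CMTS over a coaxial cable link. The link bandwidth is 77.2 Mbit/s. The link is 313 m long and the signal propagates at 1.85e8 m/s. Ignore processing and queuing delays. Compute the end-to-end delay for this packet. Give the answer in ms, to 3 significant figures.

L = 1500 × 8 = 12000 bits.
Transmission delay = L/R = 12000 / 77200000 = 0.15544 ms.
Propagation delay = d/s = 313 m / 185000000 m/s = 0.00169189 ms.
Total = 0.157 ms.

0.157 ms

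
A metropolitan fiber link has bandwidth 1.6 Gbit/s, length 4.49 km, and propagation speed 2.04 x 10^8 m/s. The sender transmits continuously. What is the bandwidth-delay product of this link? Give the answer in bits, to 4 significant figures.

Propagation delay = 4490 / 204000000 = 2.20098e-05 s.
BDP = R × t_prop = 1600000000 × 2.20098e-05 = 35215.7 bits.

35220 bits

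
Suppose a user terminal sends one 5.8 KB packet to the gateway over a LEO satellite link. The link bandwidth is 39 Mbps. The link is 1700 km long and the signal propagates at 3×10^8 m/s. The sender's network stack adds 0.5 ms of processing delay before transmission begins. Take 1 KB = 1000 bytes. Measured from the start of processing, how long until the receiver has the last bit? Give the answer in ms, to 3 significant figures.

L = 46400 bits.
Transmission delay = L/R = 46400 / 39000000 = 1.18974 ms.
Propagation delay = d/s = 1700000 m / 300000000 m/s = 5.66667 ms.
Plus processing delay 0.5 ms = 0.5 ms.
Total = 7.36 ms.

7.36 ms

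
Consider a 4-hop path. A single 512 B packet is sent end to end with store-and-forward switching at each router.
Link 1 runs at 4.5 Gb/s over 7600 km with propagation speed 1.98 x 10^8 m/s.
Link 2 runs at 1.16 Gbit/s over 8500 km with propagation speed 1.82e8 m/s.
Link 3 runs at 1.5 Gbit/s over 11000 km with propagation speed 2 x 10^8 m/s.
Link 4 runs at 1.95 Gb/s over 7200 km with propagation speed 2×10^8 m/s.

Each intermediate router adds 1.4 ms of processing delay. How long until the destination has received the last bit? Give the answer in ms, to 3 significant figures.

180 ms

L = 512 × 8 = 4096 bits.
Transmission delays (L/R per hop): 0.000910222, 0.00353103, 0.00273067, 0.00210051 ms; sum = 0.00927244 ms.
Propagation delays (d/s per hop): 38.3838, 46.7033, 55, 36 ms; sum = 176.087 ms.
Processing at 3 router(s): 3 × 1.4 ms = 4.2 ms.
End-to-end = 180 ms.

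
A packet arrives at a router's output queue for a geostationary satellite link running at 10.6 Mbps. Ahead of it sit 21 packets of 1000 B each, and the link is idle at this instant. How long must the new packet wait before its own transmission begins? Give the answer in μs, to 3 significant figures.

Each queued packet: L/R = 8000/10600000 = 754.717 μs.
21 queued → 15849.1 μs.
Queuing delay = 15800 μs.

15800 μs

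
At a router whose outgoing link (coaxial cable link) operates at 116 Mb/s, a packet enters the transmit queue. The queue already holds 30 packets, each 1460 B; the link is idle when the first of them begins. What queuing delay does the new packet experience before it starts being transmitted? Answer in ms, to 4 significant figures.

Each queued packet: L/R = 11680/116000000 = 0.10069 ms.
30 queued → 3.02069 ms.
Queuing delay = 3.021 ms.

3.021 ms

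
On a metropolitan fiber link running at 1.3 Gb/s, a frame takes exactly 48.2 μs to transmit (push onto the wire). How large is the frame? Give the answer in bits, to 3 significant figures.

62700 bits

L = R × t_tx = 1300000000 b/s × 4.82e-05 s = 62660 bits.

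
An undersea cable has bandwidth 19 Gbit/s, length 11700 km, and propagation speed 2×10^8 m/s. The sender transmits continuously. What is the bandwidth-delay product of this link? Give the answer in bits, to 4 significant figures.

Propagation delay = 11700000 / 200000000 = 0.0585 s.
BDP = R × t_prop = 19000000000 × 0.0585 = 1111500000 bits.

1112000000 bits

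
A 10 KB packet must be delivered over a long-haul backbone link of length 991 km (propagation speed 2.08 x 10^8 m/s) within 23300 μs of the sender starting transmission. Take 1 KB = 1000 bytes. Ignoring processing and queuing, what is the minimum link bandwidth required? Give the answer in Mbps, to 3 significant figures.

L = 80000 bits.
Propagation delay = 991000 / 208000000 = 4764.42 μs.
Transmission budget = 23300 − 4764.42 = 18535.6 μs.
R ≥ L / t_tx = 80000 bits / 0.0185356 s = 4.32 Mbps.

4.32 Mbps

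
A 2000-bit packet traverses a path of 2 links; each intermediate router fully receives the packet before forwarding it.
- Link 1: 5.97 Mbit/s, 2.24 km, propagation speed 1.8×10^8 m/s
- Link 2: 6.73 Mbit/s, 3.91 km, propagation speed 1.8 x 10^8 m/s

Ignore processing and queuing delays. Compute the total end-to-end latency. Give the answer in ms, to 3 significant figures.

Transmission delays (L/R per hop): 0.335008, 0.297177 ms; sum = 0.632185 ms.
Propagation delays (d/s per hop): 0.0124444, 0.0217222 ms; sum = 0.0341667 ms.
End-to-end = 0.666 ms.

0.666 ms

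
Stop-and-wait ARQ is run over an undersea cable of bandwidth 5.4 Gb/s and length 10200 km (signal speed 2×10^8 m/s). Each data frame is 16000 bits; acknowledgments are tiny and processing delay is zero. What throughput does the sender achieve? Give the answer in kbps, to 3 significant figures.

157 kbps

t_tx = L/R = 16000/5400000000 = 2.96296e-06 s.
t_prop = 10200000/200000000 = 0.051 s; RTT = 0.102 s.
Cycle = t_tx + RTT = 0.102003 s.
Throughput = L / cycle = 16000 / 0.102003 = 157 kbps.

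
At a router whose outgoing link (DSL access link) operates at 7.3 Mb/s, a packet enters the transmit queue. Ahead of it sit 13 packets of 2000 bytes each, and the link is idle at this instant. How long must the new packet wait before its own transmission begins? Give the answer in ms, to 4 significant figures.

28.49 ms

Each queued packet: L/R = 16000/7300000 = 2.19178 ms.
13 queued → 28.4932 ms.
Queuing delay = 28.49 ms.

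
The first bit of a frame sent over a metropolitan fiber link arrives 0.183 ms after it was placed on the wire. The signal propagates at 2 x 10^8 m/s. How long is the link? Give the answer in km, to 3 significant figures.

36.6 km

d = s × t_prop = 200000000 × 0.000183 = 36.6 km.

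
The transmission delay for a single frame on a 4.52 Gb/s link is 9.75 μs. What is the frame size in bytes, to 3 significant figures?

L = R × t_tx = 4520000000 b/s × 9.75e-06 s = 44070 bits.
In bytes: 44070 / 8 = 5510 bytes.

5510 bytes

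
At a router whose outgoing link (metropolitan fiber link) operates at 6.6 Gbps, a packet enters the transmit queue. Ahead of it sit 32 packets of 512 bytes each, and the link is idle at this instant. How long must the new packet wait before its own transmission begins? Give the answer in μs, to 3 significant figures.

19.9 μs

Each queued packet: L/R = 4096/6600000000 = 0.620606 μs.
32 queued → 19.8594 μs.
Queuing delay = 19.9 μs.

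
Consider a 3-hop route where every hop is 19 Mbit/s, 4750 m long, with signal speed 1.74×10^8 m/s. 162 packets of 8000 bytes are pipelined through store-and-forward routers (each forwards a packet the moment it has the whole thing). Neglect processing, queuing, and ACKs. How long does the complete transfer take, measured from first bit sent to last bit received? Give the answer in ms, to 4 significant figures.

Per-hop transmission t_tx = L/R = 64000/19000000 = 3.36842 ms.
Per-hop propagation t_prop = 4750/174000000 = 0.0272989 ms.
Pipeline fill: first packet needs 3·t_tx to clear all hops; remaining 161 packets each add one t_tx.
Total = (3+162-1)·t_tx + 3·t_prop = 164·3.36842 + 3·0.0272989 = 552.5 ms.

552.5 ms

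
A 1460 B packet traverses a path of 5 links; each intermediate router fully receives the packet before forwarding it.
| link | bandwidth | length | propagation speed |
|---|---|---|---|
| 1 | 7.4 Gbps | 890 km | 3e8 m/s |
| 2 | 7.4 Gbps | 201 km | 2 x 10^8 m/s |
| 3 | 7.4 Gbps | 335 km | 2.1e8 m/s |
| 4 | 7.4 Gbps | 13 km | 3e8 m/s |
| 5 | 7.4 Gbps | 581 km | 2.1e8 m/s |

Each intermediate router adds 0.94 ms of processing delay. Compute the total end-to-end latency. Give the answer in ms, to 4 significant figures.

12.14 ms

L = 1460 × 8 = 11680 bits.
Transmission delay per hop = L/R = 11680/7400000000 = 0.00157838 ms; 5 hops → 0.00789189 ms.
Propagation delays (d/s per hop): 2.96667, 1.005, 1.59524, 0.0433333, 2.76667 ms; sum = 8.3769 ms.
Processing at 4 router(s): 4 × 0.94 ms = 3.76 ms.
End-to-end = 12.14 ms.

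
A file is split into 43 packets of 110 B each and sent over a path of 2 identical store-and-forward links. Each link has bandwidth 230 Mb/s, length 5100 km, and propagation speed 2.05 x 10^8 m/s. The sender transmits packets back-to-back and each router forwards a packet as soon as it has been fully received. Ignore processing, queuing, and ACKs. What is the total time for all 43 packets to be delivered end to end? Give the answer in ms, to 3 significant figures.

Per-hop transmission t_tx = L/R = 880/230000000 = 0.00382609 ms.
Per-hop propagation t_prop = 5100000/2.05e+08 = 24.878 ms.
Pipeline fill: first packet needs 2·t_tx to clear all hops; remaining 42 packets each add one t_tx.
Total = (2+43-1)·t_tx + 2·t_prop = 44·0.00382609 + 2·24.878 = 49.9 ms.

49.9 ms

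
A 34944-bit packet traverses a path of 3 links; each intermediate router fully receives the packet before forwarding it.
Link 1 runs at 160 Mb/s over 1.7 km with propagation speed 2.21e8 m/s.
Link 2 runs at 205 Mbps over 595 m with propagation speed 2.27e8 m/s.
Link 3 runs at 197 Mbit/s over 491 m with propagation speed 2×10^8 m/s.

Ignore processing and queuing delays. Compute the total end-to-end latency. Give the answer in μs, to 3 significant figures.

Transmission delays (L/R per hop): 218.4, 170.459, 177.381 μs; sum = 566.239 μs.
Propagation delays (d/s per hop): 7.69231, 2.62115, 2.455 μs; sum = 12.7685 μs.
End-to-end = 579 μs.

579 μs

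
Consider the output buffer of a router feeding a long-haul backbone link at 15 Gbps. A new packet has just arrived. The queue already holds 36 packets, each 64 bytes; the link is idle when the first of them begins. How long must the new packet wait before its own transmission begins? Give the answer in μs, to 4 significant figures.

Each queued packet: L/R = 512/15000000000 = 0.0341333 μs.
36 queued → 1.2288 μs.
Queuing delay = 1.229 μs.

1.229 μs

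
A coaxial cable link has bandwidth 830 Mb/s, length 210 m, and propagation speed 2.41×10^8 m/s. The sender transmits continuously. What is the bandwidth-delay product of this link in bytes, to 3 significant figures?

90.4 bytes

Propagation delay = 210 / 241000000 = 8.71369e-07 s.
BDP = R × t_prop = 830000000 × 8.71369e-07 = 723.237 bits.
In bytes: 723.237/8 = 90.4 bytes.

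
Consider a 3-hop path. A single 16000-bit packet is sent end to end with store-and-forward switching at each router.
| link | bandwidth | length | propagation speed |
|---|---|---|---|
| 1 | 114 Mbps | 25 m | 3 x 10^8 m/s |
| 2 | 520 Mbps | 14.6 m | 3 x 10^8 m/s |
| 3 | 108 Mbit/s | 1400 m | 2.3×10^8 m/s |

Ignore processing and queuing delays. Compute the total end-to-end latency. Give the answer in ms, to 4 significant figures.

0.3255 ms

Transmission delays (L/R per hop): 0.140351, 0.0307692, 0.148148 ms; sum = 0.319268 ms.
Propagation delays (d/s per hop): 8.33333e-05, 4.86667e-05, 0.00608696 ms; sum = 0.00621896 ms.
End-to-end = 0.3255 ms.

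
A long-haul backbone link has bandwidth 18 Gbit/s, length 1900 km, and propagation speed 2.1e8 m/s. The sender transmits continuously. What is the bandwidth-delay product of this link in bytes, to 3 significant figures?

20400000 bytes

Propagation delay = 1900000 / 210000000 = 0.00904762 s.
BDP = R × t_prop = 18000000000 × 0.00904762 = 162857000 bits.
In bytes: 162857000/8 = 20400000 bytes.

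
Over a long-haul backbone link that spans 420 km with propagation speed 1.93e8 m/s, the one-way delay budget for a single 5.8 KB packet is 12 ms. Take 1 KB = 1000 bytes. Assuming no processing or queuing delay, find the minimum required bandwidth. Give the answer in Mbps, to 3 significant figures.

L = 46400 bits.
Propagation delay = 420000 / 193000000 = 2.17617 ms.
Transmission budget = 12 − 2.17617 = 9.82383 ms.
R ≥ L / t_tx = 46400 bits / 0.00982383 s = 4.72 Mbps.

4.72 Mbps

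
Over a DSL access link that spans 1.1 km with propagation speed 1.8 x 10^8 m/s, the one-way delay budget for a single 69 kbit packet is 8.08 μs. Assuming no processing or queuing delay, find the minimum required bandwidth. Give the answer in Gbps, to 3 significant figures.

Propagation delay = 1100 / 180000000 = 6.11111 μs.
Transmission budget = 8.08 − 6.11111 = 1.96889 μs.
R ≥ L / t_tx = 69000 bits / 1.96889e-06 s = 35.0 Gbps.

35.0 Gbps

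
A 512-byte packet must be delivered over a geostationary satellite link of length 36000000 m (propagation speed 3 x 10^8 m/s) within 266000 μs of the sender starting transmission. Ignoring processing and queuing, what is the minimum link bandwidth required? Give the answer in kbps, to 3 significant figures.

28.1 kbps

L = 4096 bits.
Propagation delay = 36000000 / 300000000 = 120000 μs.
Transmission budget = 266000 − 120000 = 146000 μs.
R ≥ L / t_tx = 4096 bits / 0.146 s = 28.1 kbps.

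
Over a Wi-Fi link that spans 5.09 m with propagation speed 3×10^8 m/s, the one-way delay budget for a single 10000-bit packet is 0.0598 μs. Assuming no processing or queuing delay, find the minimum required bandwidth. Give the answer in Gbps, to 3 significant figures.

Propagation delay = 5.09 / 300000000 = 0.0169667 μs.
Transmission budget = 0.0598 − 0.0169667 = 0.0428333 μs.
R ≥ L / t_tx = 10000 bits / 4.28333e-08 s = 233 Gbps.

233 Gbps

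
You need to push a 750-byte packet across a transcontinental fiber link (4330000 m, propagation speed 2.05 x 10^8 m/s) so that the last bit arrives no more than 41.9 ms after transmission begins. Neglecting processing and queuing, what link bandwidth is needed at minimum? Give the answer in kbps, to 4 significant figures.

288.8 kbps

L = 6000 bits.
Propagation delay = 4330000 / 2.05e+08 = 21.122 ms.
Transmission budget = 41.9 − 21.122 = 20.778 ms.
R ≥ L / t_tx = 6000 bits / 0.020778 s = 288.8 kbps.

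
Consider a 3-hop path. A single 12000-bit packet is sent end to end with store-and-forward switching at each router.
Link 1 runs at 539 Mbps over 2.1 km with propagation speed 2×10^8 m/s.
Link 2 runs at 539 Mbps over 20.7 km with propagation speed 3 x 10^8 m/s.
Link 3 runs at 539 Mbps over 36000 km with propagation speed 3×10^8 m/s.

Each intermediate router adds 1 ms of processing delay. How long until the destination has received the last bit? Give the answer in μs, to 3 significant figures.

Transmission delay per hop = L/R = 12000/539000000 = 22.2635 μs; 3 hops → 66.7904 μs.
Propagation delays (d/s per hop): 10.5, 69, 120000 μs; sum = 120080 μs.
Processing at 2 router(s): 2 × 1 ms = 2000 μs.
End-to-end = 122000 μs.

122000 μs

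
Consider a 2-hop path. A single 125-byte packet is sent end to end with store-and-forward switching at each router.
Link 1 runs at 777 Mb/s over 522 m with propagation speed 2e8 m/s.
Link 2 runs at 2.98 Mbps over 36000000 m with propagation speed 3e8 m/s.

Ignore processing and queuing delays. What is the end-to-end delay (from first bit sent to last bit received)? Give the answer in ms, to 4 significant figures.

120.3 ms

L = 125 × 8 = 1000 bits.
Transmission delays (L/R per hop): 0.001287, 0.33557 ms; sum = 0.336857 ms.
Propagation delays (d/s per hop): 0.00261, 120 ms; sum = 120.003 ms.
End-to-end = 120.3 ms.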